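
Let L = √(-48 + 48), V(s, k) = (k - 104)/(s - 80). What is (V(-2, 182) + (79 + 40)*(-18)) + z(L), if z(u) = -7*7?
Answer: -89870/41 ≈ -2192.0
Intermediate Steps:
V(s, k) = (-104 + k)/(-80 + s)
L = 0 (L = √0 = 0)
z(u) = -49
(V(-2, 182) + (79 + 40)*(-18)) + z(L) = ((-104 + 182)/(-80 - 2) + (79 + 40)*(-18)) - 49 = (78/(-82) + 119*(-18)) - 49 = (-1/82*78 - 2142) - 49 = (-39/41 - 2142) - 49 = -87861/41 - 49 = -89870/41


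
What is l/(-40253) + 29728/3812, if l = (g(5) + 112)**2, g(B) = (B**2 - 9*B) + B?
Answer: 290193519/38361109 ≈ 7.5648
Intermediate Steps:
g(B) = B**2 - 8*B
l = 9409 (l = (5*(-8 + 5) + 112)**2 = (5*(-3) + 112)**2 = (-15 + 112)**2 = 97**2 = 9409)
l/(-40253) + 29728/3812 = 9409/(-40253) + 29728/3812 = 9409*(-1/40253) + 29728*(1/3812) = -9409/40253 + 7432/953 = 290193519/38361109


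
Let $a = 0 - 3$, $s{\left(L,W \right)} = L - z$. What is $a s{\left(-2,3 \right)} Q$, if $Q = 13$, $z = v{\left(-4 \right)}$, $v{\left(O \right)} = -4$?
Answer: $-78$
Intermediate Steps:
$z = -4$
$s{\left(L,W \right)} = 4 + L$ ($s{\left(L,W \right)} = L - -4 = L + 4 = 4 + L$)
$a = -3$ ($a = 0 - 3 = -3$)
$a s{\left(-2,3 \right)} Q = - 3 \left(4 - 2\right) 13 = \left(-3\right) 2 \cdot 13 = \left(-6\right) 13 = -78$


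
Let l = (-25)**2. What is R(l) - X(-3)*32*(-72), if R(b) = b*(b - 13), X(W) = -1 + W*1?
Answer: 373284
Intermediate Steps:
l = 625
X(W) = -1 + W
R(b) = b*(-13 + b)
R(l) - X(-3)*32*(-72) = 625*(-13 + 625) - (-1 - 3)*32*(-72) = 625*612 - (-4*32)*(-72) = 382500 - (-128)*(-72) = 382500 - 1*9216 = 382500 - 9216 = 373284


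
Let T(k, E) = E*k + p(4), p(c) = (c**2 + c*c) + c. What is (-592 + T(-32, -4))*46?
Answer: -19688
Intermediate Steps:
p(c) = c + 2*c**2 (p(c) = (c**2 + c**2) + c = 2*c**2 + c = c + 2*c**2)
T(k, E) = 36 + E*k (T(k, E) = E*k + 4*(1 + 2*4) = E*k + 4*(1 + 8) = E*k + 4*9 = E*k + 36 = 36 + E*k)
(-592 + T(-32, -4))*46 = (-592 + (36 - 4*(-32)))*46 = (-592 + (36 + 128))*46 = (-592 + 164)*46 = -428*46 = -19688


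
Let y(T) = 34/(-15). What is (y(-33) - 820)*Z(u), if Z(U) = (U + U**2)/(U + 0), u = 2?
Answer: -12334/5 ≈ -2466.8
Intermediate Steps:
y(T) = -34/15 (y(T) = 34*(-1/15) = -34/15)
Z(U) = (U + U**2)/U
(y(-33) - 820)*Z(u) = (-34/15 - 820)*(1 + 2) = -12334/15*3 = -12334/5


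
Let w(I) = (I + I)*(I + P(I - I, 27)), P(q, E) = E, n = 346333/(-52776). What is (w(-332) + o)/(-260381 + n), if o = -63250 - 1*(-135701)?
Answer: -14511869496/13742213989 ≈ -1.0560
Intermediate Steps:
n = -346333/52776 (n = 346333*(-1/52776) = -346333/52776 ≈ -6.5623)
w(I) = 2*I*(27 + I) (w(I) = (I + I)*(I + 27) = (2*I)*(27 + I) = 2*I*(27 + I))
o = 72451 (o = -63250 + 135701 = 72451)
(w(-332) + o)/(-260381 + n) = (2*(-332)*(27 - 332) + 72451)/(-260381 - 346333/52776) = (2*(-332)*(-305) + 72451)/(-13742213989/52776) = (202520 + 72451)*(-52776/13742213989) = 274971*(-52776/13742213989) = -14511869496/13742213989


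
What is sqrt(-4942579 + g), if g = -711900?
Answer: I*sqrt(5654479) ≈ 2377.9*I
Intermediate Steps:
sqrt(-4942579 + g) = sqrt(-4942579 - 711900) = sqrt(-5654479) = I*sqrt(5654479)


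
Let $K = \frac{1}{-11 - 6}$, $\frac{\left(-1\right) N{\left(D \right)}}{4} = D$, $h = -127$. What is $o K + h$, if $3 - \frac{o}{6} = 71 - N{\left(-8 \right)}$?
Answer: $- \frac{1943}{17} \approx -114.29$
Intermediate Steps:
$N{\left(D \right)} = - 4 D$
$o = -216$ ($o = 18 - 6 \left(71 - \left(-4\right) \left(-8\right)\right) = 18 - 6 \left(71 - 32\right) = 18 - 234 = -216$)
$K = - \frac{1}{17}$ ($K = \frac{1}{-17} = - \frac{1}{17} \approx -0.058824$)
$o K + h = \left(-216\right) \left(- \frac{1}{17}\right) - 127 = \frac{216}{17} - 127 = - \frac{1943}{17}$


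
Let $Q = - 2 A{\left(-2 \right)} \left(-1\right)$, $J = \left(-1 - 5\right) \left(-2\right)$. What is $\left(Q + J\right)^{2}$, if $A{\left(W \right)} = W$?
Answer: $64$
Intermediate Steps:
$J = 12$ ($J = \left(-6\right) \left(-2\right) = 12$)
$Q = -4$ ($Q = \left(-2\right) \left(-2\right) \left(-1\right) = 4 \left(-1\right) = -4$)
$\left(Q + J\right)^{2} = \left(-4 + 12\right)^{2} = 8^{2} = 64$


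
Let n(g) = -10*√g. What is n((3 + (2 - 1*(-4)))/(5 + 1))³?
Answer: -750*√6 ≈ -1837.1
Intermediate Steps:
n((3 + (2 - 1*(-4)))/(5 + 1))³ = (-10*√(3 + (2 - 1*(-4)))/√(5 + 1))³ = (-10*√6*√(3 + (2 + 4))/6)³ = (-10*√6*√(3 + 6)/6)³ = (-10*√6/2)³ = (-5*√6)³ = -750*√6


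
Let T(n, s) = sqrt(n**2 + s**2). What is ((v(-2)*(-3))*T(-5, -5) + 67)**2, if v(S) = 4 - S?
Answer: 20689 - 12060*sqrt(2) ≈ 3633.6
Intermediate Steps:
((v(-2)*(-3))*T(-5, -5) + 67)**2 = (((4 - 1*(-2))*(-3))*sqrt((-5)**2 + (-5)**2) + 67)**2 = (((4 + 2)*(-3))*sqrt(25 + 25) + 67)**2 = ((6*(-3))*sqrt(50) + 67)**2 = (-90*sqrt(2) + 67)**2 = (67 - 90*sqrt(2))**2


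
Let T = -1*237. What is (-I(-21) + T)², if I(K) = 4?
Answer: 58081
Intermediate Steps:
T = -237
(-I(-21) + T)² = (-1*4 - 237)² = (-4 - 237)² = (-241)² = 58081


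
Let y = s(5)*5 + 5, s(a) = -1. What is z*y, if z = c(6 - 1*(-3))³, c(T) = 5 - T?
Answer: 0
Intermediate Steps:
y = 0 (y = -1*5 + 5 = -5 + 5 = 0)
z = -64 (z = (5 - (6 - 1*(-3)))³ = (5 - (6 + 3))³ = (5 - 1*9)³ = (5 - 9)³ = (-4)³ = -64)
z*y = -64*0 = 0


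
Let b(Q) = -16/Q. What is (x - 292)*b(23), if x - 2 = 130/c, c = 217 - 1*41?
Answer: 50910/253 ≈ 201.23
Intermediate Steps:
c = 176 (c = 217 - 41 = 176)
x = 241/88 (x = 2 + 130/176 = 2 + 130*(1/176) = 2 + 65/88 = 241/88 ≈ 2.7386)
(x - 292)*b(23) = (241/88 - 292)*(-16/23) = -(-50910)/(11*23) = -25455/88*(-16/23) = 50910/253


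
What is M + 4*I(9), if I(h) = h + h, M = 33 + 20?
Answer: 125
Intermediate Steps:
M = 53
I(h) = 2*h
M + 4*I(9) = 53 + 4*(2*9) = 53 + 4*18 = 53 + 72 = 125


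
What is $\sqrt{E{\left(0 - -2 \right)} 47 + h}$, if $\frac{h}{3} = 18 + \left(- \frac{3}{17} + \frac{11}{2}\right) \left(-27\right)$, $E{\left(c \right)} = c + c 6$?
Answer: $\frac{\sqrt{324598}}{34} \approx 16.757$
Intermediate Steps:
$E{\left(c \right)} = 7 c$ ($E{\left(c \right)} = c + 6 c = 7 c$)
$h = - \frac{12825}{34}$ ($h = 3 \left(18 + \left(- \frac{3}{17} + \frac{11}{2}\right) \left(-27\right)\right) = 3 \left(18 + \frac{181}{34} \left(-27\right)\right) = 3 \left(18 - \frac{4887}{34}\right) = 3 \left(- \frac{4275}{34}\right) = - \frac{12825}{34} \approx -377.21$)
$\sqrt{E{\left(0 - -2 \right)} 47 + h} = \sqrt{7 \left(0 - -2\right) 47 - \frac{12825}{34}} = \sqrt{7 \left(0 + 2\right) 47 - \frac{12825}{34}} = \sqrt{7 \cdot 2 \cdot 47 - \frac{12825}{34}} = \sqrt{14 \cdot 47 - \frac{12825}{34}} = \sqrt{658 - \frac{12825}{34}} = \sqrt{\frac{9547}{34}} = \frac{\sqrt{324598}}{34}$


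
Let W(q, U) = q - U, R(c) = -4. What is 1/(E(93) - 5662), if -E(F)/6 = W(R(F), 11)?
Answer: -1/5572 ≈ -0.00017947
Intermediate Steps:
E(F) = 90 (E(F) = -6*(-4 - 1*11) = -6*(-4 - 11) = -6*(-15) = 90)
1/(E(93) - 5662) = 1/(90 - 5662) = 1/(-5572) = -1/5572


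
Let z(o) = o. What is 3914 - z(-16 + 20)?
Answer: 3910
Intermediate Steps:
3914 - z(-16 + 20) = 3914 - (-16 + 20) = 3914 - 1*4 = 3914 - 4 = 3910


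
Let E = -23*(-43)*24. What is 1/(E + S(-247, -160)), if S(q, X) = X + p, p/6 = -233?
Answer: 1/22178 ≈ 4.5090e-5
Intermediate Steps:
p = -1398 (p = 6*(-233) = -1398)
S(q, X) = -1398 + X (S(q, X) = X - 1398 = -1398 + X)
E = 23736 (E = 989*24 = 23736)
1/(E + S(-247, -160)) = 1/(23736 + (-1398 - 160)) = 1/(23736 - 1558) = 1/22178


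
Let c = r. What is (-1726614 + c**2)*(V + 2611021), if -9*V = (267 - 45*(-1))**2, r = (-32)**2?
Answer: -1763037797790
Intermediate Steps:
r = 1024
c = 1024
V = -10816 (V = -(267 - 45*(-1))**2/9 = -(267 + 45)**2/9 = -1/9*312**2 = -1/9*97344 = -10816)
(-1726614 + c**2)*(V + 2611021) = (-1726614 + 1024**2)*(-10816 + 2611021) = (-1726614 + 1048576)*2600205 = -678038*2600205 = -1763037797790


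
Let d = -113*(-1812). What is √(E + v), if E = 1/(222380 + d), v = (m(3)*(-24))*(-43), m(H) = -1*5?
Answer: I*√14709641219566/53392 ≈ 71.833*I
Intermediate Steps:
d = 204756
m(H) = -5
v = -5160 (v = -5*(-24)*(-43) = 120*(-43) = -5160)
E = 1/427136 (E = 1/(222380 + 204756) = 1/427136 ≈ 2.3412e-6)
√(E + v) = √(1/427136 - 5160) = √(-2204021759/427136) = I*√14709641219566/53392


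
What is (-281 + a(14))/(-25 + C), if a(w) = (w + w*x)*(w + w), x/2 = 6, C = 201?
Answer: 4815/176 ≈ 27.358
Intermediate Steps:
x = 12 (x = 2*6 = 12)
a(w) = 26*w² (a(w) = (w + w*12)*(w + w) = (w + 12*w)*(2*w) = (13*w)*(2*w) = 26*w²)
(-281 + a(14))/(-25 + C) = (-281 + 26*14²)/(-25 + 201) = (-281 + 26*196)/176 = (-281 + 5096)*(1/176) = 4815*(1/176) = 4815/176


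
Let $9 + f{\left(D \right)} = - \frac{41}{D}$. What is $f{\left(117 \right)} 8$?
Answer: $- \frac{8752}{117} \approx -74.803$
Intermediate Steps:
$f{\left(D \right)} = -9 - \frac{41}{D}$
$f{\left(117 \right)} 8 = \left(-9 - \frac{41}{117}\right) 8 = \left(- \frac{1094}{117}\right) 8 = - \frac{8752}{117}$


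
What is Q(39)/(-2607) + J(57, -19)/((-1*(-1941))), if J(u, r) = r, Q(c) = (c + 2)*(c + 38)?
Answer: -187190/153339 ≈ -1.2208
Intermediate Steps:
Q(c) = (2 + c)*(38 + c)
Q(39)/(-2607) + J(57, -19)/((-1*(-1941))) = (76 + 39**2 + 40*39)/(-2607) - 19/((-1*(-1941))) = (76 + 1521 + 1560)*(-1/2607) - 19/1941 = 3157*(-1/2607) - 19*1/1941 = -287/237 - 19/1941 = -187190/153339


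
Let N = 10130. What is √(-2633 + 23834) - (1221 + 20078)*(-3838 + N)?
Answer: -134013308 + √21201 ≈ -1.3401e+8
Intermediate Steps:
√(-2633 + 23834) - (1221 + 20078)*(-3838 + N) = √(-2633 + 23834) - (1221 + 20078)*(-3838 + 10130) = √21201 - 21299*6292 = √21201 - 1*134013308 = √21201 - 134013308 = -134013308 + √21201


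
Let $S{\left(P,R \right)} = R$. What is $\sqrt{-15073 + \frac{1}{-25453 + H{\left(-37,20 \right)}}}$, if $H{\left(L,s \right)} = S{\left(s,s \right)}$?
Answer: $\frac{i \sqrt{9749781497130}}{25433} \approx 122.77 i$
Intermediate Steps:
$H{\left(L,s \right)} = s$
$\sqrt{-15073 + \frac{1}{-25453 + H{\left(-37,20 \right)}}} = \sqrt{-15073 + \frac{1}{-25453 + 20}} = \sqrt{-15073 + \frac{1}{-25433}} = \sqrt{-15073 - \frac{1}{25433}} = \sqrt{- \frac{383351610}{25433}} = \frac{i \sqrt{9749781497130}}{25433}$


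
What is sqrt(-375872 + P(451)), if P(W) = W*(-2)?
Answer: I*sqrt(376774) ≈ 613.82*I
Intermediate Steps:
P(W) = -2*W
sqrt(-375872 + P(451)) = sqrt(-375872 - 2*451) = sqrt(-375872 - 902) = sqrt(-376774) = I*sqrt(376774)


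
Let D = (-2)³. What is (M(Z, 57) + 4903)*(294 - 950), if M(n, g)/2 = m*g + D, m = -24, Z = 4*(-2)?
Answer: -1411056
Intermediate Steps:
D = -8
Z = -8
M(n, g) = -16 - 48*g (M(n, g) = 2*(-24*g - 8) = 2*(-8 - 24*g) = -16 - 48*g)
(M(Z, 57) + 4903)*(294 - 950) = ((-16 - 48*57) + 4903)*(294 - 950) = ((-16 - 2736) + 4903)*(-656) = (-2752 + 4903)*(-656) = 2151*(-656) = -1411056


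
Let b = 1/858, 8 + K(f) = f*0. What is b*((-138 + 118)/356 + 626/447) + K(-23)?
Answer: -273017033/34133814 ≈ -7.9984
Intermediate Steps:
K(f) = -8 (K(f) = -8 + f*0 = -8 + 0 = -8)
b = 1/858 ≈ 0.0011655
b*((-138 + 118)/356 + 626/447) + K(-23) = ((-138 + 118)/356 + 626/447)/858 - 8 = (-20*1/356 + 626*(1/447))/858 - 8 = (-5/89 + 626/447)/858 - 8 = (1/858)*(53479/39783) - 8 = 53479/34133814 - 8 = -273017033/34133814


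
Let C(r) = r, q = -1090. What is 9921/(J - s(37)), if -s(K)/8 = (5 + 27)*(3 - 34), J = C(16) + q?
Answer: -9921/9010 ≈ -1.1011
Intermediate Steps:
J = -1074 (J = 16 - 1090 = -1074)
s(K) = 7936 (s(K) = -8*(5 + 27)*(3 - 34) = -256*(-31) = -8*(-992) = 7936)
9921/(J - s(37)) = 9921/(-1074 - 1*7936) = 9921/(-1074 - 7936) = 9921/(-9010) = 9921*(-1/9010) = -9921/9010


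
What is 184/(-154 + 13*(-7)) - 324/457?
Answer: -163468/111965 ≈ -1.4600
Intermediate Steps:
184/(-154 + 13*(-7)) - 324/457 = 184/(-154 - 91) - 324*1/457 = 184/(-245) - 324/457 = 184*(-1/245) - 324/457 = -184/245 - 324/457 = -163468/111965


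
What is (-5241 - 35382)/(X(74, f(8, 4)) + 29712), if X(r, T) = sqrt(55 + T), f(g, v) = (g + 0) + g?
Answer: -1206990576/882802873 + 40623*sqrt(71)/882802873 ≈ -1.3668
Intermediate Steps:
f(g, v) = 2*g (f(g, v) = g + g = 2*g)
(-5241 - 35382)/(X(74, f(8, 4)) + 29712) = (-5241 - 35382)/(sqrt(55 + 2*8) + 29712) = -40623/(sqrt(55 + 16) + 29712) = -40623/(sqrt(71) + 29712) = -40623/(29712 + sqrt(71))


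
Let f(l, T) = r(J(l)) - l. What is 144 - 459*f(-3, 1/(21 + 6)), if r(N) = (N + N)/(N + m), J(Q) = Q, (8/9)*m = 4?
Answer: 603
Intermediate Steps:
m = 9/2 (m = (9/8)*4 = 9/2 ≈ 4.5000)
r(N) = 2*N/(9/2 + N) (r(N) = (N + N)/(N + 9/2) = (2*N)/(9/2 + N) = 2*N/(9/2 + N))
f(l, T) = -l + 4*l/(9 + 2*l) (f(l, T) = 4*l/(9 + 2*l) - l = -l + 4*l/(9 + 2*l))
144 - 459*f(-3, 1/(21 + 6)) = 144 - (-1377)*(-5 - 2*(-3))/(9 + 2*(-3)) = 144 - (-1377)*(-5 + 6)/(9 - 6) = 144 - (-1377)/3 = 144 - 459*(-1) = 144 + 459 = 603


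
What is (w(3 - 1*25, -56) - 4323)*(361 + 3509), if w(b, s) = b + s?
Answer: -17031870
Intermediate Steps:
(w(3 - 1*25, -56) - 4323)*(361 + 3509) = (((3 - 1*25) - 56) - 4323)*(361 + 3509) = (((3 - 25) - 56) - 4323)*3870 = ((-22 - 56) - 4323)*3870 = (-78 - 4323)*3870 = -4401*3870 = -17031870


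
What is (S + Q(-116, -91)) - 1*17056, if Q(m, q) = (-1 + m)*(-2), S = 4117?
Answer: -12705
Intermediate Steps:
Q(m, q) = 2 - 2*m
(S + Q(-116, -91)) - 1*17056 = (4117 + (2 - 2*(-116))) - 1*17056 = (4117 + (2 + 232)) - 17056 = (4117 + 234) - 17056 = 4351 - 17056 = -12705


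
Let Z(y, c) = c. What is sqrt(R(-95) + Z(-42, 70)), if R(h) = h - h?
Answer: sqrt(70) ≈ 8.3666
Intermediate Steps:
R(h) = 0
sqrt(R(-95) + Z(-42, 70)) = sqrt(0 + 70) = sqrt(70)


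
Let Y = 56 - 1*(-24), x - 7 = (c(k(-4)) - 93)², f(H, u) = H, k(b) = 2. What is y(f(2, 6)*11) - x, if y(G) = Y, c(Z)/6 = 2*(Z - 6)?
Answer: -19808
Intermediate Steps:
c(Z) = -72 + 12*Z (c(Z) = 6*(2*(Z - 6)) = 6*(2*(-6 + Z)) = 6*(-12 + 2*Z) = -72 + 12*Z)
x = 19888 (x = 7 + ((-72 + 12*2) - 93)² = 7 + ((-72 + 24) - 93)² = 7 + (-48 - 93)² = 7 + (-141)² = 7 + 19881 = 19888)
Y = 80 (Y = 56 + 24 = 80)
y(G) = 80
y(f(2, 6)*11) - x = 80 - 1*19888 = 80 - 19888 = -19808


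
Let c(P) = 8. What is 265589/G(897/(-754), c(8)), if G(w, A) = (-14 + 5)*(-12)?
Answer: 265589/108 ≈ 2459.2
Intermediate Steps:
G(w, A) = 108 (G(w, A) = -9*(-12) = 108)
265589/G(897/(-754), c(8)) = 265589/108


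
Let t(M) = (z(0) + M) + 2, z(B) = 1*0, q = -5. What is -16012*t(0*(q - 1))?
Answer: -32024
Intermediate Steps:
z(B) = 0
t(M) = 2 + M (t(M) = (0 + M) + 2 = M + 2 = 2 + M)
-16012*t(0*(q - 1)) = -16012*(2 + 0*(-5 - 1)) = -16012*(2 + 0*(-6)) = -16012*(2 + 0) = -16012*2 = -8006*4 = -32024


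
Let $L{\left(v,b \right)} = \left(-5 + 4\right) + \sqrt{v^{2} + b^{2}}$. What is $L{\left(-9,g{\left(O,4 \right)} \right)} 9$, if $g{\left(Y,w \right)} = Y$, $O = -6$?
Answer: $-9 + 27 \sqrt{13} \approx 88.35$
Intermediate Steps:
$L{\left(v,b \right)} = -1 + \sqrt{b^{2} + v^{2}}$
$L{\left(-9,g{\left(O,4 \right)} \right)} 9 = \left(-1 + \sqrt{\left(-6\right)^{2} + \left(-9\right)^{2}}\right) 9 = \left(-1 + \sqrt{36 + 81}\right) 9 = \left(-1 + \sqrt{117}\right) 9 = \left(-1 + 3 \sqrt{13}\right) 9 = -9 + 27 \sqrt{13}$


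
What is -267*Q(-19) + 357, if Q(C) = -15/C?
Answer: 2778/19 ≈ 146.21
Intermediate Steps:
-267*Q(-19) + 357 = -(-4005)/(-19) + 357 = -(-4005)*(-1)/19 + 357 = -267*15/19 + 357 = -4005/19 + 357 = 2778/19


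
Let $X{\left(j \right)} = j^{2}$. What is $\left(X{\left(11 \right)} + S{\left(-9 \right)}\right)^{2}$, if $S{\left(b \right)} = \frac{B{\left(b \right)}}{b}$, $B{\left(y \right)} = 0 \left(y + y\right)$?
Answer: $14641$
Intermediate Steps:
$B{\left(y \right)} = 0$ ($B{\left(y \right)} = 0 \cdot 2 y = 0$)
$S{\left(b \right)} = 0$ ($S{\left(b \right)} = \frac{0}{b} = 0$)
$\left(X{\left(11 \right)} + S{\left(-9 \right)}\right)^{2} = \left(11^{2} + 0\right)^{2} = \left(121 + 0\right)^{2} = 121^{2} = 14641$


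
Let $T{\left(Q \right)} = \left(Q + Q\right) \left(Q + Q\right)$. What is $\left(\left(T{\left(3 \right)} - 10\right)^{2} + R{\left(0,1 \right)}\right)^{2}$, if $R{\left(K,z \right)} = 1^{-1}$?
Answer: $458329$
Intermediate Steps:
$R{\left(K,z \right)} = 1$
$T{\left(Q \right)} = 4 Q^{2}$ ($T{\left(Q \right)} = 2 Q 2 Q = 4 Q^{2}$)
$\left(\left(T{\left(3 \right)} - 10\right)^{2} + R{\left(0,1 \right)}\right)^{2} = \left(\left(4 \cdot 3^{2} - 10\right)^{2} + 1\right)^{2} = \left(\left(4 \cdot 9 - 10\right)^{2} + 1\right)^{2} = \left(\left(36 - 10\right)^{2} + 1\right)^{2} = \left(26^{2} + 1\right)^{2} = \left(676 + 1\right)^{2} = 677^{2} = 458329$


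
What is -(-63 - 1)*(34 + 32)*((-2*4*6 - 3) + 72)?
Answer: 88704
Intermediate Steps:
-(-63 - 1)*(34 + 32)*((-2*4*6 - 3) + 72) = -(-64*66)*((-8*6 - 3) + 72) = -(-4224)*((-48 - 3) + 72) = -(-4224)*(-51 + 72) = -(-4224)*21 = -1*(-88704) = 88704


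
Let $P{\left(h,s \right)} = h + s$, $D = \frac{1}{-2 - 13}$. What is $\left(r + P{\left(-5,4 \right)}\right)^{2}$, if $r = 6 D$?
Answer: $\frac{49}{25} \approx 1.96$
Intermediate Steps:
$D = - \frac{1}{15}$ ($D = \frac{1}{-15} = - \frac{1}{15} \approx -0.066667$)
$r = - \frac{2}{5}$ ($r = 6 \left(- \frac{1}{15}\right) = - \frac{2}{5} \approx -0.4$)
$\left(r + P{\left(-5,4 \right)}\right)^{2} = \left(- \frac{2}{5} + \left(-5 + 4\right)\right)^{2} = \left(- \frac{2}{5} - 1\right)^{2} = \left(- \frac{7}{5}\right)^{2} = \frac{49}{25}$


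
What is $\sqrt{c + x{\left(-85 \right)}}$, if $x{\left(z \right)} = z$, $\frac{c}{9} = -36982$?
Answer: $i \sqrt{332923} \approx 577.0 i$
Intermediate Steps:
$c = -332838$ ($c = 9 \left(-36982\right) = -332838$)
$\sqrt{c + x{\left(-85 \right)}} = \sqrt{-332838 - 85} = \sqrt{-332923} = i \sqrt{332923}$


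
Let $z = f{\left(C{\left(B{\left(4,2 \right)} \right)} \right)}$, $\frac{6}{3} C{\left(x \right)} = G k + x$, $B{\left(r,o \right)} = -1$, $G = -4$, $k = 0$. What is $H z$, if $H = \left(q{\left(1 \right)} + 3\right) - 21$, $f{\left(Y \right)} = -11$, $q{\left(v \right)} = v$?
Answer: $187$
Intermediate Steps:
$C{\left(x \right)} = \frac{x}{2}$ ($C{\left(x \right)} = \frac{\left(-4\right) 0 + x}{2} = \frac{0 + x}{2} = \frac{x}{2}$)
$H = -17$ ($H = \left(1 + 3\right) - 21 = 4 - 21 = -17$)
$z = -11$
$H z = \left(-17\right) \left(-11\right) = 187$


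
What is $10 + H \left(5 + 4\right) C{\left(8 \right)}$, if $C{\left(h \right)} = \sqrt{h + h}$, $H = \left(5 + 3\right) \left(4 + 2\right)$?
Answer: $1738$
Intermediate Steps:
$H = 48$ ($H = 8 \cdot 6 = 48$)
$C{\left(h \right)} = \sqrt{2} \sqrt{h}$ ($C{\left(h \right)} = \sqrt{2 h} = \sqrt{2} \sqrt{h}$)
$10 + H \left(5 + 4\right) C{\left(8 \right)} = 10 + 48 \left(5 + 4\right) \sqrt{2} \sqrt{8} = 10 + 48 \cdot 9 \sqrt{2} \cdot 2 \sqrt{2} = 10 + 432 \cdot 4 = 10 + 1728 = 1738$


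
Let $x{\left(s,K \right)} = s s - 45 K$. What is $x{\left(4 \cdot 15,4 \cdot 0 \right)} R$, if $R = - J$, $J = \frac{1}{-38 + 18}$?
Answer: $180$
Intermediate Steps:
$x{\left(s,K \right)} = s^{2} - 45 K$
$J = - \frac{1}{20}$ ($J = \frac{1}{-20} = - \frac{1}{20} \approx -0.05$)
$R = \frac{1}{20}$ ($R = \left(-1\right) \left(- \frac{1}{20}\right) = \frac{1}{20} \approx 0.05$)
$x{\left(4 \cdot 15,4 \cdot 0 \right)} R = \left(\left(4 \cdot 15\right)^{2} - 45 \cdot 4 \cdot 0\right) \frac{1}{20} = \left(60^{2} - 0\right) \frac{1}{20} = \left(3600 + 0\right) \frac{1}{20} = 3600 \cdot \frac{1}{20} = 180$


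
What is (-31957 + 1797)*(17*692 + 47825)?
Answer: -1797204240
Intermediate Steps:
(-31957 + 1797)*(17*692 + 47825) = -30160*(11764 + 47825) = -30160*59589 = -1797204240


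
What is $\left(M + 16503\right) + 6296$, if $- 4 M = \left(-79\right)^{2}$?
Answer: $\frac{84955}{4} \approx 21239.0$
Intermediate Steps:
$M = - \frac{6241}{4}$ ($M = - \frac{\left(-79\right)^{2}}{4} = \left(- \frac{1}{4}\right) 6241 = - \frac{6241}{4} \approx -1560.3$)
$\left(M + 16503\right) + 6296 = \left(- \frac{6241}{4} + 16503\right) + 6296 = \frac{59771}{4} + 6296 = \frac{84955}{4}$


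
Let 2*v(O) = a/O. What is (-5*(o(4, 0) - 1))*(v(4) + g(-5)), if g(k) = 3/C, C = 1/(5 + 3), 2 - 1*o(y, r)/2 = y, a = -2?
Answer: 2375/4 ≈ 593.75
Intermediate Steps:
o(y, r) = 4 - 2*y
C = ⅛ (C = 1/8 = ⅛ ≈ 0.12500)
v(O) = -1/O (v(O) = (-2/O)/2 = -1/O)
g(k) = 24 (g(k) = 3/(⅛) = 3*8 = 24)
(-5*(o(4, 0) - 1))*(v(4) + g(-5)) = (-5*((4 - 2*4) - 1))*(-1/4 + 24) = (-5*((4 - 8) - 1))*(-1*¼ + 24) = (-5*(-4 - 1))*(-¼ + 24) = -5*(-5)*(95/4) = 25*(95/4) = 2375/4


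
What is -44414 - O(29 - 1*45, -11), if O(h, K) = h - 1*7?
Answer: -44391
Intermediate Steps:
O(h, K) = -7 + h (O(h, K) = h - 7 = -7 + h)
-44414 - O(29 - 1*45, -11) = -44414 - (-7 + (29 - 1*45)) = -44414 - (-7 + (29 - 45)) = -44414 - (-7 - 16) = -44414 - 1*(-23) = -44414 + 23 = -44391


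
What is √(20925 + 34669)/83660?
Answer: 19*√154/83660 ≈ 0.0028184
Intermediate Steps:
√(20925 + 34669)/83660 = √55594*(1/83660) = (19*√154)*(1/83660) = 19*√154/83660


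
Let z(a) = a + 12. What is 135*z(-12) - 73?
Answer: -73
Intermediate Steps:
z(a) = 12 + a
135*z(-12) - 73 = 135*(12 - 12) - 73 = 135*0 - 73 = 0 - 73 = -73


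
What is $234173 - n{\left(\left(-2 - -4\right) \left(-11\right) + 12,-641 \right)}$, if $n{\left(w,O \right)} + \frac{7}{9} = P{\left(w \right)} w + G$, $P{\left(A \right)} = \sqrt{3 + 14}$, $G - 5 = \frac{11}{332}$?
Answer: $\frac{699696209}{2988} + 10 \sqrt{17} \approx 2.3421 \cdot 10^{5}$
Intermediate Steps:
$G = \frac{1671}{332}$ ($G = 5 + \frac{11}{332} = \frac{1671}{332} \approx 5.0331$)
$P{\left(A \right)} = \sqrt{17}$
$n{\left(w,O \right)} = \frac{12715}{2988} + w \sqrt{17}$ ($n{\left(w,O \right)} = - \frac{7}{9} + \left(\sqrt{17} w + \frac{1671}{332}\right) = - \frac{7}{9} + \left(w \sqrt{17} + \frac{1671}{332}\right) = - \frac{7}{9} + \left(\frac{1671}{332} + w \sqrt{17}\right) = \frac{12715}{2988} + w \sqrt{17}$)
$234173 - n{\left(\left(-2 - -4\right) \left(-11\right) + 12,-641 \right)} = 234173 - \left(\frac{12715}{2988} + \left(\left(-2 - -4\right) \left(-11\right) + 12\right) \sqrt{17}\right) = 234173 - \left(\frac{12715}{2988} + \left(\left(-2 + 4\right) \left(-11\right) + 12\right) \sqrt{17}\right) = 234173 - \left(\frac{12715}{2988} + \left(2 \left(-11\right) + 12\right) \sqrt{17}\right) = 234173 - \left(\frac{12715}{2988} + \left(-22 + 12\right) \sqrt{17}\right) = 234173 - \left(\frac{12715}{2988} - 10 \sqrt{17}\right) = \frac{699696209}{2988} + 10 \sqrt{17}$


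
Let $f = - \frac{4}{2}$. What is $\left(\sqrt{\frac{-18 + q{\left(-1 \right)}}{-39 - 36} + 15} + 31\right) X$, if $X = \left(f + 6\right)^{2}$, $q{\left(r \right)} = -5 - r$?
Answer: $496 + \frac{16 \sqrt{3441}}{15} \approx 558.57$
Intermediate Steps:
$f = -2$ ($f = \left(-4\right) \frac{1}{2} = -2$)
$X = 16$ ($X = \left(-2 + 6\right)^{2} = 4^{2} = 16$)
$\left(\sqrt{\frac{-18 + q{\left(-1 \right)}}{-39 - 36} + 15} + 31\right) X = \left(\sqrt{\frac{-18 - 4}{-39 - 36} + 15} + 31\right) 16 = \left(\sqrt{\frac{-18 + \left(-5 + 1\right)}{-75} + 15} + 31\right) 16 = \left(\sqrt{\left(-18 - 4\right) \left(- \frac{1}{75}\right) + 15} + 31\right) 16 = \left(\sqrt{\left(-22\right) \left(- \frac{1}{75}\right) + 15} + 31\right) 16 = \left(\sqrt{\frac{22}{75} + 15} + 31\right) 16 = \left(\sqrt{\frac{1147}{75}} + 31\right) 16 = \left(\frac{\sqrt{3441}}{15} + 31\right) 16 = \left(31 + \frac{\sqrt{3441}}{15}\right) 16 = 496 + \frac{16 \sqrt{3441}}{15}$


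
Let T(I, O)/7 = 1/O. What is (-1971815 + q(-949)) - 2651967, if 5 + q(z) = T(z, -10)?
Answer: -46237877/10 ≈ -4.6238e+6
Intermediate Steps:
T(I, O) = 7/O
q(z) = -57/10 (q(z) = -5 + 7/(-10) = -5 + 7*(-1/10) = -5 - 7/10 = -57/10)
(-1971815 + q(-949)) - 2651967 = (-1971815 - 57/10) - 2651967 = -19718207/10 - 2651967 = -46237877/10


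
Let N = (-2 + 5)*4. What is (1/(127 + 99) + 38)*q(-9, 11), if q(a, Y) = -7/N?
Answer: -20041/904 ≈ -22.169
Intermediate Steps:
N = 12 (N = 3*4 = 12)
q(a, Y) = -7/12
(1/(127 + 99) + 38)*q(-9, 11) = (1/(127 + 99) + 38)*(-7/12) = (1/226 + 38)*(-7/12) = (8589/226)*(-7/12) = -20041/904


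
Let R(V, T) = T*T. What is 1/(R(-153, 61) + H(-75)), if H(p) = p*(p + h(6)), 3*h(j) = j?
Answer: 1/9196 ≈ 0.00010874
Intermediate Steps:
h(j) = j/3
R(V, T) = T²
H(p) = p*(2 + p) (H(p) = p*(p + (⅓)*6) = p*(p + 2) = p*(2 + p))
1/(R(-153, 61) + H(-75)) = 1/(61² - 75*(2 - 75)) = 1/(3721 - 75*(-73)) = 1/(3721 + 5475) = 1/9196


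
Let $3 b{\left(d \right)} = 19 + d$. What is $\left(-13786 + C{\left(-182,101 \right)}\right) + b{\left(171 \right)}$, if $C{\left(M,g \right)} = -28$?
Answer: $- \frac{41252}{3} \approx -13751.0$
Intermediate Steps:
$b{\left(d \right)} = \frac{19}{3} + \frac{d}{3}$ ($b{\left(d \right)} = \frac{19 + d}{3} = \frac{19}{3} + \frac{d}{3}$)
$\left(-13786 + C{\left(-182,101 \right)}\right) + b{\left(171 \right)} = \left(-13786 - 28\right) + \left(\frac{19}{3} + \frac{1}{3} \cdot 171\right) = -13814 + \left(\frac{19}{3} + 57\right) = -13814 + \frac{190}{3} = - \frac{41252}{3}$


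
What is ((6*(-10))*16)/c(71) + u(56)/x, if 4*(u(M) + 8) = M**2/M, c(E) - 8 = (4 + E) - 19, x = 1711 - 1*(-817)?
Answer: -18957/1264 ≈ -14.998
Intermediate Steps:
x = 2528 (x = 1711 + 817 = 2528)
c(E) = -7 + E (c(E) = 8 + ((4 + E) - 19) = 8 + (-15 + E) = -7 + E)
u(M) = -8 + M/4 (u(M) = -8 + (M**2/M)/4 = -8 + M/4)
((6*(-10))*16)/c(71) + u(56)/x = ((6*(-10))*16)/(-7 + 71) + (-8 + (1/4)*56)/2528 = -60*16/64 + (-8 + 14)*(1/2528) = -960*1/64 + 6*(1/2528) = -15 + 3/1264 = -18957/1264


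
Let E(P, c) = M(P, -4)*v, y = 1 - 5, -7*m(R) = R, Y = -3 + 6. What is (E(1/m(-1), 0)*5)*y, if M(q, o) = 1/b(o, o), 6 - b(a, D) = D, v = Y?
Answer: -6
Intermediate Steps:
Y = 3
v = 3
m(R) = -R/7
b(a, D) = 6 - D
M(q, o) = 1/(6 - o)
y = -4
E(P, c) = 3/10 (E(P, c) = -1/(-6 - 4)*3 = -1/(-10)*3 = -1*(-1/10)*3 = (1/10)*3 = 3/10)
(E(1/m(-1), 0)*5)*y = ((3/10)*5)*(-4) = (3/2)*(-4) = -6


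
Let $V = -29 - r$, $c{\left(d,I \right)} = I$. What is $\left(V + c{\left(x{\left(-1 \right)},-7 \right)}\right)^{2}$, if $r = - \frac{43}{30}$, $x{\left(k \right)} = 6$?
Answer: $\frac{1075369}{900} \approx 1194.9$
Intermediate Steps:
$r = - \frac{43}{30}$ ($r = \left(-43\right) \frac{1}{30} = - \frac{43}{30} \approx -1.4333$)
$V = - \frac{827}{30}$ ($V = -29 - - \frac{43}{30} = -29 + \frac{43}{30} = - \frac{827}{30} \approx -27.567$)
$\left(V + c{\left(x{\left(-1 \right)},-7 \right)}\right)^{2} = \left(- \frac{827}{30} - 7\right)^{2} = \left(- \frac{1037}{30}\right)^{2} = \frac{1075369}{900}$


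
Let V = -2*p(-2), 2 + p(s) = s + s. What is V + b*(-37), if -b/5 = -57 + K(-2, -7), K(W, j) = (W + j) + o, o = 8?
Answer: -10718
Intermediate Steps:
p(s) = -2 + 2*s (p(s) = -2 + (s + s) = -2 + 2*s)
K(W, j) = 8 + W + j (K(W, j) = (W + j) + 8 = 8 + W + j)
V = 12 (V = -2*(-2 + 2*(-2)) = -2*(-2 - 4) = -2*(-6) = 12)
b = 290 (b = -5*(-57 + (8 - 2 - 7)) = -5*(-57 - 1) = -5*(-58) = 290)
V + b*(-37) = 12 + 290*(-37) = 12 - 10730 = -10718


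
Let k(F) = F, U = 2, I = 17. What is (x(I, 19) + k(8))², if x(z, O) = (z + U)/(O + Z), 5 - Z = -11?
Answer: 89401/1225 ≈ 72.980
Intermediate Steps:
Z = 16 (Z = 5 - 1*(-11) = 5 + 11 = 16)
x(z, O) = (2 + z)/(16 + O) (x(z, O) = (z + 2)/(O + 16) = (2 + z)/(16 + O))
(x(I, 19) + k(8))² = ((2 + 17)/(16 + 19) + 8)² = (19/35 + 8)² = (299/35)² = 89401/1225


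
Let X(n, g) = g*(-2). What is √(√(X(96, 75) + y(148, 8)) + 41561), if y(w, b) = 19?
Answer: √(41561 + I*√131) ≈ 203.87 + 0.028*I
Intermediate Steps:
X(n, g) = -2*g
√(√(X(96, 75) + y(148, 8)) + 41561) = √(√(-2*75 + 19) + 41561) = √(√(-150 + 19) + 41561) = √(√(-131) + 41561) = √(I*√131 + 41561) = √(41561 + I*√131)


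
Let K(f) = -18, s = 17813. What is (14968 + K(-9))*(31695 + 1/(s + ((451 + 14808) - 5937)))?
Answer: 2571531039740/5427 ≈ 4.7384e+8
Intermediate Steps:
(14968 + K(-9))*(31695 + 1/(s + ((451 + 14808) - 5937))) = (14968 - 18)*(31695 + 1/(17813 + ((451 + 14808) - 5937))) = 14950*(31695 + 1/(17813 + (15259 - 5937))) = 14950*(31695 + 1/(17813 + 9322)) = 14950*(31695 + 1/27135) = 14950*(860043826/27135) = 2571531039740/5427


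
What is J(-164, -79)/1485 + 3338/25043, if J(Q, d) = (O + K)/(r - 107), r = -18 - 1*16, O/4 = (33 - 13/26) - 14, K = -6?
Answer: 697224206/5243628555 ≈ 0.13297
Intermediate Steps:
O = 74 (O = 4*((33 - 13/26) - 14) = 4*((33 - 13*1/26) - 14) = 4*((33 - 1/2) - 14) = 4*(65/2 - 14) = 4*(37/2) = 74)
r = -34 (r = -18 - 16 = -34)
J(Q, d) = -68/141 (J(Q, d) = (74 - 6)/(-34 - 107) = 68/(-141) = 68*(-1/141) = -68/141)
J(-164, -79)/1485 + 3338/25043 = -68/141/1485 + 3338/25043 = -68/141*1/1485 + 3338*(1/25043) = -68/209385 + 3338/25043 = 697224206/5243628555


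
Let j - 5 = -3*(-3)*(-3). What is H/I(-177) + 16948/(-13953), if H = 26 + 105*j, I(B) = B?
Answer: 9622952/823227 ≈ 11.689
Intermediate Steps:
j = -22 (j = 5 - 3*(-3)*(-3) = 5 + 9*(-3) = 5 - 27 = -22)
H = -2284 (H = 26 + 105*(-22) = 26 - 2310 = -2284)
H/I(-177) + 16948/(-13953) = -2284/(-177) + 16948/(-13953) = -2284*(-1/177) + 16948*(-1/13953) = 2284/177 - 16948/13953 = 9622952/823227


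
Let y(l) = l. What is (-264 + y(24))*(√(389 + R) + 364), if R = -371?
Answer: -87360 - 720*√2 ≈ -88378.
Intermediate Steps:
(-264 + y(24))*(√(389 + R) + 364) = (-264 + 24)*(√(389 - 371) + 364) = -240*(√18 + 364) = -240*(3*√2 + 364) = -240*(364 + 3*√2) = -87360 - 720*√2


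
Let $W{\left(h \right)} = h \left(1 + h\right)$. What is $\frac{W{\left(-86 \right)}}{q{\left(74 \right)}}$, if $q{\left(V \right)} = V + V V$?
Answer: $\frac{731}{555} \approx 1.3171$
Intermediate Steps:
$q{\left(V \right)} = V + V^{2}$
$\frac{W{\left(-86 \right)}}{q{\left(74 \right)}} = \frac{\left(-86\right) \left(1 - 86\right)}{74 \left(1 + 74\right)} = \frac{\left(-86\right) \left(-85\right)}{74 \cdot 75} = \frac{7310}{5550} = 7310 \cdot \frac{1}{5550} = \frac{731}{555}$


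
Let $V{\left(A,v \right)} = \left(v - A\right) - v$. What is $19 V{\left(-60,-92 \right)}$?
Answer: $1140$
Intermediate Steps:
$V{\left(A,v \right)} = - A$
$19 V{\left(-60,-92 \right)} = 19 \left(\left(-1\right) \left(-60\right)\right) = 19 \cdot 60 = 1140$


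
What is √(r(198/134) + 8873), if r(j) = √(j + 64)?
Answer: √(39830897 + 67*√293929)/67 ≈ 94.240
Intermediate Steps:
r(j) = √(64 + j)
√(r(198/134) + 8873) = √(√(64 + 198/134) + 8873) = √(√(64 + 198*(1/134)) + 8873) = √(√(64 + 99/67) + 8873) = √(√(4387/67) + 8873) = √(√293929/67 + 8873) = √(8873 + √293929/67)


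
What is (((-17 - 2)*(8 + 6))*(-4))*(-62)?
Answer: -65968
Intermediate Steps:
(((-17 - 2)*(8 + 6))*(-4))*(-62) = (-19*14*(-4))*(-62) = -266*(-4)*(-62) = 1064*(-62) = -65968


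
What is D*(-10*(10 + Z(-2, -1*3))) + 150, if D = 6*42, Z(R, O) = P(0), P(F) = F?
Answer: -25050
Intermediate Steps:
Z(R, O) = 0
D = 252
D*(-10*(10 + Z(-2, -1*3))) + 150 = 252*(-10*(10 + 0)) + 150 = 252*(-10*10) + 150 = 252*(-100) + 150 = -25200 + 150 = -25050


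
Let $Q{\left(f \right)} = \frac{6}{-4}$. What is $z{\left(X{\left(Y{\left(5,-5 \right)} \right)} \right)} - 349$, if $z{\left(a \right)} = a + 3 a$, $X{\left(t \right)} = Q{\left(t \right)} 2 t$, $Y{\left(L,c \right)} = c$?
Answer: $-289$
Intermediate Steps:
$Q{\left(f \right)} = - \frac{3}{2}$ ($Q{\left(f \right)} = 6 \left(- \frac{1}{4}\right) = - \frac{3}{2}$)
$X{\left(t \right)} = - 3 t$ ($X{\left(t \right)} = \left(- \frac{3}{2}\right) 2 t = - 3 t$)
$z{\left(a \right)} = 4 a$
$z{\left(X{\left(Y{\left(5,-5 \right)} \right)} \right)} - 349 = 4 \left(\left(-3\right) \left(-5\right)\right) - 349 = 4 \cdot 15 - 349 = 60 - 349 = -289$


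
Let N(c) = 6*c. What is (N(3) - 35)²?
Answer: 289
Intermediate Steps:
(N(3) - 35)² = (6*3 - 35)² = (18 - 35)² = (-17)² = 289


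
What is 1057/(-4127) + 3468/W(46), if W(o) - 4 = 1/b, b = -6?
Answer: 85850305/94921 ≈ 904.44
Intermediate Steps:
W(o) = 23/6 (W(o) = 4 + 1/(-6) = 4 - ⅙ = 23/6)
1057/(-4127) + 3468/W(46) = 1057/(-4127) + 3468/(23/6) = 1057*(-1/4127) + 3468*(6/23) = -1057/4127 + 20808/23 = 85850305/94921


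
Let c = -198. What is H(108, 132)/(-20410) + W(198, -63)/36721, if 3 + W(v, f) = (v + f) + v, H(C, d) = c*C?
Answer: 395988582/374737805 ≈ 1.0567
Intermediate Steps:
H(C, d) = -198*C
W(v, f) = -3 + f + 2*v (W(v, f) = -3 + ((v + f) + v) = -3 + ((f + v) + v) = -3 + (f + 2*v) = -3 + f + 2*v)
H(108, 132)/(-20410) + W(198, -63)/36721 = -198*108/(-20410) + (-3 - 63 + 2*198)/36721 = -21384*(-1/20410) + (-3 - 63 + 396)*(1/36721) = 10692/10205 + 330*(1/36721) = 10692/10205 + 330/36721 = 395988582/374737805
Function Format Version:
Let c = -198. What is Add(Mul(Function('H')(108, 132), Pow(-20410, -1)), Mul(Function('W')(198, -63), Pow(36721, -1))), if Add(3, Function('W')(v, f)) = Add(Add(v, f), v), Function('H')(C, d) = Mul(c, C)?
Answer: Rational(395988582, 374737805) ≈ 1.0567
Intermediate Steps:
Function('H')(C, d) = Mul(-198, C)
Function('W')(v, f) = Add(-3, f, Mul(2, v)) (Function('W')(v, f) = Add(-3, Add(Add(v, f), v)) = Add(-3, Add(Add(f, v), v)) = Add(-3, Add(f, Mul(2, v))) = Add(-3, f, Mul(2, v)))
Add(Mul(Function('H')(108, 132), Pow(-20410, -1)), Mul(Function('W')(198, -63), Pow(36721, -1))) = Add(Mul(Mul(-198, 108), Pow(-20410, -1)), Mul(Add(-3, -63, Mul(2, 198)), Pow(36721, -1))) = Add(Mul(-21384, Rational(-1, 20410)), Mul(Add(-3, -63, 396), Rational(1, 36721))) = Add(Rational(10692, 10205), Mul(330, Rational(1, 36721))) = Add(Rational(10692, 10205), Rational(330, 36721)) = Rational(395988582, 374737805)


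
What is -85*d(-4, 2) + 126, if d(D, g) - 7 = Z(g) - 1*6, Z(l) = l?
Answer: -129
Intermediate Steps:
d(D, g) = 1 + g (d(D, g) = 7 + (g - 1*6) = 7 + (g - 6) = 7 + (-6 + g) = 1 + g)
-85*d(-4, 2) + 126 = -85*(1 + 2) + 126 = -85*3 + 126 = -255 + 126 = -129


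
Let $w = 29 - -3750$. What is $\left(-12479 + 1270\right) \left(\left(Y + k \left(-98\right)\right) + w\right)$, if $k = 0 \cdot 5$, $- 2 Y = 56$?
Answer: $-42044959$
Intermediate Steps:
$Y = -28$ ($Y = \left(- \frac{1}{2}\right) 56 = -28$)
$k = 0$
$w = 3779$ ($w = 29 + 3750 = 3779$)
$\left(-12479 + 1270\right) \left(\left(Y + k \left(-98\right)\right) + w\right) = \left(-12479 + 1270\right) \left(\left(-28 + 0 \left(-98\right)\right) + 3779\right) = - 11209 \left(\left(-28 + 0\right) + 3779\right) = - 11209 \left(-28 + 3779\right) = \left(-11209\right) 3751 = -42044959$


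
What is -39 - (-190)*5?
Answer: 911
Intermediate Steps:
-39 - (-190)*5 = -39 - 38*(-25) = -39 + 950 = 911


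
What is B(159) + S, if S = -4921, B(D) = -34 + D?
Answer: -4796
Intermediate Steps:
B(159) + S = (-34 + 159) - 4921 = 125 - 4921 = -4796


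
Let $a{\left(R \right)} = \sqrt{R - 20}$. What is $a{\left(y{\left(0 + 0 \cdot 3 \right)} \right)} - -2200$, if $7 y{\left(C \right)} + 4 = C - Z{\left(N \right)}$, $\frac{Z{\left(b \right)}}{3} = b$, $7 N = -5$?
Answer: $2200 + \frac{i \sqrt{993}}{7} \approx 2200.0 + 4.5017 i$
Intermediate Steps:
$N = - \frac{5}{7}$ ($N = \frac{1}{7} \left(-5\right) = - \frac{5}{7} \approx -0.71429$)
$Z{\left(b \right)} = 3 b$
$y{\left(C \right)} = - \frac{13}{49} + \frac{C}{7}$ ($y{\left(C \right)} = - \frac{4}{7} + \frac{C - 3 \left(- \frac{5}{7}\right)}{7} = - \frac{4}{7} + \frac{C - - \frac{15}{7}}{7} = - \frac{4}{7} + \frac{C + \frac{15}{7}}{7} = - \frac{4}{7} + \frac{\frac{15}{7} + C}{7} = - \frac{4}{7} + \left(\frac{15}{49} + \frac{C}{7}\right) = - \frac{13}{49} + \frac{C}{7}$)
$a{\left(R \right)} = \sqrt{-20 + R}$
$a{\left(y{\left(0 + 0 \cdot 3 \right)} \right)} - -2200 = \sqrt{-20 - \left(\frac{13}{49} - \frac{0 + 0 \cdot 3}{7}\right)} - -2200 = \sqrt{-20 - \left(\frac{13}{49} - \frac{0 + 0}{7}\right)} + 2200 = \sqrt{-20 + \left(- \frac{13}{49} + \frac{1}{7} \cdot 0\right)} + 2200 = \sqrt{-20 + \left(- \frac{13}{49} + 0\right)} + 2200 = \sqrt{-20 - \frac{13}{49}} + 2200 = \sqrt{- \frac{993}{49}} + 2200 = \frac{i \sqrt{993}}{7} + 2200 = 2200 + \frac{i \sqrt{993}}{7}$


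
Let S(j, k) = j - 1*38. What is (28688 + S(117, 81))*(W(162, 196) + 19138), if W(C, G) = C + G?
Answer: 560841432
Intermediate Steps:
S(j, k) = -38 + j (S(j, k) = j - 38 = -38 + j)
(28688 + S(117, 81))*(W(162, 196) + 19138) = (28688 + (-38 + 117))*((162 + 196) + 19138) = (28688 + 79)*(358 + 19138) = 28767*19496 = 560841432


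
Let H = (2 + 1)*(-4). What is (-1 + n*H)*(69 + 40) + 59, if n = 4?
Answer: -5282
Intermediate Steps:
H = -12 (H = 3*(-4) = -12)
(-1 + n*H)*(69 + 40) + 59 = (-1 + 4*(-12))*(69 + 40) + 59 = (-1 - 48)*109 + 59 = -49*109 + 59 = -5341 + 59 = -5282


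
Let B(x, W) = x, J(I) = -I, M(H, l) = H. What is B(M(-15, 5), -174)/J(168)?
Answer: 5/56 ≈ 0.089286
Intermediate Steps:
B(M(-15, 5), -174)/J(168) = -15/((-1*168)) = -15/(-168) = -15*(-1/168) = 5/56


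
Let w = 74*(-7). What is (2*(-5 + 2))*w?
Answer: 3108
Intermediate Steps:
w = -518
(2*(-5 + 2))*w = (2*(-5 + 2))*(-518) = (2*(-3))*(-518) = -6*(-518) = 3108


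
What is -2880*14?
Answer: -40320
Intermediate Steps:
-2880*14 = -288*140 = -40320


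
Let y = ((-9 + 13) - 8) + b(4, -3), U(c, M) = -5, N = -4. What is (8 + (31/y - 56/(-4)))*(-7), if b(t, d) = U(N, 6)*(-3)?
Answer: -1911/11 ≈ -173.73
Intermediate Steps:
b(t, d) = 15 (b(t, d) = -5*(-3) = 15)
y = 11 (y = ((-9 + 13) - 8) + 15 = (4 - 8) + 15 = -4 + 15 = 11)
(8 + (31/y - 56/(-4)))*(-7) = (8 + (31/11 - 56/(-4)))*(-7) = (8 + (31*(1/11) - 56*(-¼)))*(-7) = (8 + (31/11 + 14))*(-7) = (8 + 185/11)*(-7) = (273/11)*(-7) = -1911/11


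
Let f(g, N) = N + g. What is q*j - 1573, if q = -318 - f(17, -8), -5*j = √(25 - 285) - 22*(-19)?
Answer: 128821/5 + 654*I*√65/5 ≈ 25764.0 + 1054.5*I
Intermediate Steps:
j = -418/5 - 2*I*√65/5 (j = -(√(25 - 285) - 22*(-19))/5 = -(√(-260) + 418)/5 = -(2*I*√65 + 418)/5 = -(418 + 2*I*√65)/5 = -418/5 - 2*I*√65/5 ≈ -83.6 - 3.2249*I)
q = -327 (q = -318 - (-8 + 17) = -318 - 1*9 = -318 - 9 = -327)
q*j - 1573 = -327*(-418/5 - 2*I*√65/5) - 1573 = (136686/5 + 654*I*√65/5) - 1573 = 128821/5 + 654*I*√65/5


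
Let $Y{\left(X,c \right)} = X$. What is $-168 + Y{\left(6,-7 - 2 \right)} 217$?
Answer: $1134$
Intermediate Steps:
$-168 + Y{\left(6,-7 - 2 \right)} 217 = -168 + 6 \cdot 217 = -168 + 1302 = 1134$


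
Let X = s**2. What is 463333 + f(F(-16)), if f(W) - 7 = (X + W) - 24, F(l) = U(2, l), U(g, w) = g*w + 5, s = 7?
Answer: 463338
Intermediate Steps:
X = 49 (X = 7**2 = 49)
U(g, w) = 5 + g*w
F(l) = 5 + 2*l
f(W) = 32 + W (f(W) = 7 + ((49 + W) - 24) = 7 + (25 + W) = 32 + W)
463333 + f(F(-16)) = 463333 + (32 + (5 + 2*(-16))) = 463333 + (32 + (5 - 32)) = 463333 + (32 - 27) = 463333 + 5 = 463338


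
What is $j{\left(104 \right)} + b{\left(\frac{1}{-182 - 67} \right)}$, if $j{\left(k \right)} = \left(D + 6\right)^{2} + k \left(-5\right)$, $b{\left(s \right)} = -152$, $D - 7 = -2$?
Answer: $-551$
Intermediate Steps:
$D = 5$ ($D = 7 - 2 = 5$)
$j{\left(k \right)} = 121 - 5 k$ ($j{\left(k \right)} = \left(5 + 6\right)^{2} + k \left(-5\right) = 11^{2} - 5 k = 121 - 5 k$)
$j{\left(104 \right)} + b{\left(\frac{1}{-182 - 67} \right)} = \left(121 - 520\right) - 152 = -399 - 152 = -551$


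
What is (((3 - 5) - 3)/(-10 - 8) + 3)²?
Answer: 3481/324 ≈ 10.744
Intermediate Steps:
(((3 - 5) - 3)/(-10 - 8) + 3)² = ((-2 - 3)/(-18) + 3)² = (-1/18*(-5) + 3)² = (5/18 + 3)² = (59/18)² = 3481/324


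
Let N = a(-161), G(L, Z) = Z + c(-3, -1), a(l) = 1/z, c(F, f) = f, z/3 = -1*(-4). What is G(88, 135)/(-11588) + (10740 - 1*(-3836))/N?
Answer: 1013440061/5794 ≈ 1.7491e+5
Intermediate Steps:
z = 12 (z = 3*(-1*(-4)) = 3*4 = 12)
a(l) = 1/12
G(L, Z) = -1 + Z (G(L, Z) = Z - 1 = -1 + Z)
N = 1/12 ≈ 0.083333
G(88, 135)/(-11588) + (10740 - 1*(-3836))/N = (-1 + 135)/(-11588) + (10740 - 1*(-3836))/(1/12) = 134*(-1/11588) + (10740 + 3836)*12 = -67/5794 + 14576*12 = -67/5794 + 174912 = 1013440061/5794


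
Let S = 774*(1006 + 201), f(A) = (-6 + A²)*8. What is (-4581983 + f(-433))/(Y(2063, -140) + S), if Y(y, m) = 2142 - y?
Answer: -3082119/934297 ≈ -3.2989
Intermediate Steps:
f(A) = -48 + 8*A²
S = 934218 (S = 774*1207 = 934218)
(-4581983 + f(-433))/(Y(2063, -140) + S) = (-4581983 + (-48 + 8*(-433)²))/((2142 - 1*2063) + 934218) = (-4581983 + (-48 + 8*187489))/((2142 - 2063) + 934218) = (-4581983 + (-48 + 1499912))/(79 + 934218) = (-4581983 + 1499864)/934297 = -3082119*1/934297 = -3082119/934297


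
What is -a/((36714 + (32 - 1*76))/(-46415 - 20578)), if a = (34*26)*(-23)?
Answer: -681050838/18335 ≈ -37145.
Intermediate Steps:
a = -20332 (a = 884*(-23) = -20332)
-a/((36714 + (32 - 1*76))/(-46415 - 20578)) = -(-20332)/((36714 + (32 - 1*76))/(-46415 - 20578)) = -(-20332)/((36714 + (32 - 76))/(-66993)) = -(-20332)/((36714 - 44)*(-1/66993)) = -(-20332)/(36670*(-1/66993)) = -(-20332)/(-36670/66993) = -(-20332)*(-66993)/36670 = -1*681050838/18335 = -681050838/18335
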